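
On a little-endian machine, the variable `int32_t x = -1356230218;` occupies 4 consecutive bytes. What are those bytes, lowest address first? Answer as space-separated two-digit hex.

Two's complement of -1356230218 in 32 bits: 1356230218 = 0x50D66E4A; invert → 0xAF2991B5; add 1 → 0xAF2991B6.
Split into bytes (most-significant first): AF 29 91 B6.
In little-endian order the low byte comes first in memory.
So at ascending addresses the bytes are B6 91 29 AF.

B6 91 29 AF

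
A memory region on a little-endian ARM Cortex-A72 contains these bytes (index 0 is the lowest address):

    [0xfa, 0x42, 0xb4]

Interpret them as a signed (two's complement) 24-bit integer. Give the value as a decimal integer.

In little-endian order the low byte comes first in memory.
Reassemble most-significant byte first: B4 42 FA → 0xB442FA.
Top bit is set, so as a signed 24-bit value this is 0xB442FA − 2^24 = -4963590.

-4963590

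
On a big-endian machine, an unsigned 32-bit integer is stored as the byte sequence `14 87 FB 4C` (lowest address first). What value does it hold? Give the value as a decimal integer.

In big-endian order the high byte comes first in memory.
The bytes are already most-significant first: 0x1487FB4C.
0x1487FB4C = 344456012.

344456012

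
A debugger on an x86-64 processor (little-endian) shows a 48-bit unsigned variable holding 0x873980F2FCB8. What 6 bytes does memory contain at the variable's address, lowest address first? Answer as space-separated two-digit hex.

B8 FC F2 80 39 87

Split into bytes (most-significant first): 87 39 80 F2 FC B8.
Little-endian: lowest address holds the least-significant byte.
So at ascending addresses the bytes are B8 FC F2 80 39 87.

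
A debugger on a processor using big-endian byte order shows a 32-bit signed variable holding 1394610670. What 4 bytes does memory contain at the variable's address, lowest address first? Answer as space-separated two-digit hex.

1394610670 in hexadecimal, padded to 32 bits, is 0x532011EE.
Split into bytes (most-significant first): 53 20 11 EE.
Big-endian stores the most-significant byte at the lowest address.
So the memory order matches the most-significant-first order: 53 20 11 EE.

53 20 11 EE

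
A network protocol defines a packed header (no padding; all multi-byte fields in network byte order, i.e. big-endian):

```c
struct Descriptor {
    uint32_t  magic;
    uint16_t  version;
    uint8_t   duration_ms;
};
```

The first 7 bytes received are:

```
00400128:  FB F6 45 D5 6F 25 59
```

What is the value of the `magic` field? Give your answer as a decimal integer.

4227220949

`magic` is the first field, at byte offset 0, occupying 4 bytes.
Bytes at offsets 0..3: FB F6 45 D5.
In big-endian order the high byte comes first in memory.
The bytes are already most-significant first: 0xFBF645D5.
0xFBF645D5 = 4227220949.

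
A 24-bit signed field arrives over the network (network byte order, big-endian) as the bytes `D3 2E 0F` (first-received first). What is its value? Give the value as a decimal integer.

-2937329

Big-endian stores the most-significant byte at the lowest address.
The bytes are already most-significant first: 0xD32E0F.
Top bit is set, so as a signed 24-bit value this is 0xD32E0F − 2^24 = -2937329.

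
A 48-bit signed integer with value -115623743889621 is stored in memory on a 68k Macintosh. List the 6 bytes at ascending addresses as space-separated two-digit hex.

96 D7 3F D1 5F 2B

Two's complement of -115623743889621 in 48 bits: 115623743889621 = 0x6928C02EA0D5; invert → 0x96D73FD15F2A; add 1 → 0x96D73FD15F2B.
Split into bytes (most-significant first): 96 D7 3F D1 5F 2B.
Big-endian: lowest address holds the most-significant byte.
So the memory order matches the most-significant-first order: 96 D7 3F D1 5F 2B.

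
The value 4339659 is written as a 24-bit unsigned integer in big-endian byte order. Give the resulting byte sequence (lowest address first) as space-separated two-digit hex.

4339659 in hexadecimal, padded to 24 bits, is 0x4237CB.
Split into bytes (most-significant first): 42 37 CB.
Big-endian: lowest address holds the most-significant byte.
So the memory order matches the most-significant-first order: 42 37 CB.

42 37 CB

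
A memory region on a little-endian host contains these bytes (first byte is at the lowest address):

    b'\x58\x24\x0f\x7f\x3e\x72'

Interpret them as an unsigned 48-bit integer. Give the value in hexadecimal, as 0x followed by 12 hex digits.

Little-endian stores the least-significant byte at the lowest address.
Reassemble most-significant byte first: 72 3E 7F 0F 24 58 → 0x723E7F0F2458.

0x723E7F0F2458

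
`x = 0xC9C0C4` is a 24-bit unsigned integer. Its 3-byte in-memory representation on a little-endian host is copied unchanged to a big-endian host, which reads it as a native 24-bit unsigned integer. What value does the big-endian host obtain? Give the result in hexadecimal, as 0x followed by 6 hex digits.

0xC4C0C9

Stored little-endian, the bytes at ascending addresses are C4 C0 C9.
Read back as big-endian, the last byte is least significant, giving 0xC4C0C9.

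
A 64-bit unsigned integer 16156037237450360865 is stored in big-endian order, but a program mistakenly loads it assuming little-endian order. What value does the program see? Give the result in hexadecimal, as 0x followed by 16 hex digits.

0x214836E444C635E0

16156037237450360865 in 64-bit hexadecimal is 0xE035C644E4364821.
Stored big-endian, the bytes at ascending addresses are E0 35 C6 44 E4 36 48 21.
Read back as little-endian, the first byte is least significant, giving 0x214836E444C635E0.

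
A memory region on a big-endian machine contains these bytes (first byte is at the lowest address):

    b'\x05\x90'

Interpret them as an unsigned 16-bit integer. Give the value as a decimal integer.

In big-endian order the high byte comes first in memory.
The bytes are already most-significant first: 0x0590.
0x0590 = 1424.

1424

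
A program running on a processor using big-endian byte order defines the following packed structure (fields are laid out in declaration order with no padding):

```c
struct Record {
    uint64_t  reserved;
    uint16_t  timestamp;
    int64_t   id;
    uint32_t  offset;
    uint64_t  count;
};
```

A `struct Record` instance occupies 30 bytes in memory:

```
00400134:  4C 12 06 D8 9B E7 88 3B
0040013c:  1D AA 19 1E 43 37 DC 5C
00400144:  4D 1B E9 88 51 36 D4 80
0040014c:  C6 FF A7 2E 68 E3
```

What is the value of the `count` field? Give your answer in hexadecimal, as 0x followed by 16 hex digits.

`count` follows `reserved` (8 B), `timestamp` (2 B), `id` (8 B), `offset` (4 B), so it starts at offset 8 + 2 + 8 + 4 = 22 and occupies 8 bytes.
Bytes at offsets 22..29: D4 80 C6 FF A7 2E 68 E3.
Big-endian stores the most-significant byte at the lowest address.
The bytes are already most-significant first: 0xD480C6FFA72E68E3.

0xD480C6FFA72E68E3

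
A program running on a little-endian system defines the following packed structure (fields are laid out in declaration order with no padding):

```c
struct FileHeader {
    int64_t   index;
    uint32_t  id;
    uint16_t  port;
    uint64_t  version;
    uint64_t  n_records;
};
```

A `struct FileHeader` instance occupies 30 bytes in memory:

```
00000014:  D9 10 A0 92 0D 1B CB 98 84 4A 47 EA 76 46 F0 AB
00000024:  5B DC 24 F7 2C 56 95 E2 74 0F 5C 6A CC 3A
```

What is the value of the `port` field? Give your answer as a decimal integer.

`port` follows `index` (8 B), `id` (4 B), so it starts at offset 8 + 4 = 12 and occupies 2 bytes.
Bytes at offsets 12..13: 76 46.
In little-endian order the low byte comes first in memory.
Reassemble most-significant byte first: 46 76 → 0x4676.
0x4676 = 18038.

18038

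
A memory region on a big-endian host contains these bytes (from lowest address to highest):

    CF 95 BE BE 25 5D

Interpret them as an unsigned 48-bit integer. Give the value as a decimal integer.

In big-endian order the high byte comes first in memory.
The bytes are already most-significant first: 0xCF95BEBE255D.
0xCF95BEBE255D = 228242057209181.

228242057209181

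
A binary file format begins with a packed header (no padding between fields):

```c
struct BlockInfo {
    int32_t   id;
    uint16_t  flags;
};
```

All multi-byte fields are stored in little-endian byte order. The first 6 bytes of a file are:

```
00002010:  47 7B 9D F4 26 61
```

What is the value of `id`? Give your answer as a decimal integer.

-191005881

`id` is the first field, at byte offset 0, occupying 4 bytes.
Bytes at offsets 0..3: 47 7B 9D F4.
Little-endian stores the least-significant byte at the lowest address.
Reassemble most-significant byte first: F4 9D 7B 47 → 0xF49D7B47.
Top bit is set, so as a signed 32-bit value this is 0xF49D7B47 − 2^32 = -191005881.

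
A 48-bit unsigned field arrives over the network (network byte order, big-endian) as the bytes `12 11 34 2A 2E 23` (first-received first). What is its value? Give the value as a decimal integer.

In big-endian order the high byte comes first in memory.
The bytes are already most-significant first: 0x1211342A2E23.
0x1211342A2E23 = 19865098923555.

19865098923555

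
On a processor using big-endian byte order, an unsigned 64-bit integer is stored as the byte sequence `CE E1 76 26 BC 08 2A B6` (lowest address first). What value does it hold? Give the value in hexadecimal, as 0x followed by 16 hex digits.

0xCEE17626BC082AB6

In big-endian order the high byte comes first in memory.
The bytes are already most-significant first: 0xCEE17626BC082AB6.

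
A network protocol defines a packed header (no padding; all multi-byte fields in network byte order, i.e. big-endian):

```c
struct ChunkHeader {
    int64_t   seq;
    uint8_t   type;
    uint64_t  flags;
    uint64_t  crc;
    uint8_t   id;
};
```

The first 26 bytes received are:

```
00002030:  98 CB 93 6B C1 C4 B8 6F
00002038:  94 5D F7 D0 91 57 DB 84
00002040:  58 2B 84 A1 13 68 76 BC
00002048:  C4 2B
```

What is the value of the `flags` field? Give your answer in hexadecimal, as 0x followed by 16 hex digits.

`flags` follows `seq` (8 B), `type` (1 B), so it starts at offset 8 + 1 = 9 and occupies 8 bytes.
Bytes at offsets 9..16: 5D F7 D0 91 57 DB 84 58.
In big-endian order the high byte comes first in memory.
The bytes are already most-significant first: 0x5DF7D09157DB8458.

0x5DF7D09157DB8458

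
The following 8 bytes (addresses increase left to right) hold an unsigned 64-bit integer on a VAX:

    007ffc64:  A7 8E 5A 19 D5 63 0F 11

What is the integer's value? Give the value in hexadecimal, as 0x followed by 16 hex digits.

Little-endian: lowest address holds the least-significant byte.
Reassemble most-significant byte first: 11 0F 63 D5 19 5A 8E A7 → 0x110F63D5195A8EA7.

0x110F63D5195A8EA7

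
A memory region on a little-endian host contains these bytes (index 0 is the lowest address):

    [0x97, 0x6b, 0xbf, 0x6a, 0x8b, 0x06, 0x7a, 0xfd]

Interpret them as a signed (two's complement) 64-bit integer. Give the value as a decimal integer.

Little-endian stores the least-significant byte at the lowest address.
Reassemble most-significant byte first: FD 7A 06 8B 6A BF 6B 97 → 0xFD7A068B6ABF6B97.
Top bit is set, so as a signed 64-bit value this is 0xFD7A068B6ABF6B97 − 2^64 = -181825639093933161.

-181825639093933161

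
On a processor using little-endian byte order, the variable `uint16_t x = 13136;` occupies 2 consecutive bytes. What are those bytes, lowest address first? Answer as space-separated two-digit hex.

50 33

13136 in hexadecimal, padded to 16 bits, is 0x3350.
Split into bytes (most-significant first): 33 50.
Little-endian: lowest address holds the least-significant byte.
So at ascending addresses the bytes are 50 33.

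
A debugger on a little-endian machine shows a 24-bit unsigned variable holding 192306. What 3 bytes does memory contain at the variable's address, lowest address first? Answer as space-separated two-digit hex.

192306 in hexadecimal, padded to 24 bits, is 0x02EF32.
Split into bytes (most-significant first): 02 EF 32.
Little-endian: lowest address holds the least-significant byte.
So at ascending addresses the bytes are 32 EF 02.

32 EF 02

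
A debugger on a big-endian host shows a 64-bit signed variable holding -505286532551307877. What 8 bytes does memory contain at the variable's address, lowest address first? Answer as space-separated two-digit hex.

Two's complement of -505286532551307877 in 64 bits: 505286532551307877 = 0x0703236C9A827265; invert → 0xF8FCDC93657D8D9A; add 1 → 0xF8FCDC93657D8D9B.
Split into bytes (most-significant first): F8 FC DC 93 65 7D 8D 9B.
Big-endian stores the most-significant byte at the lowest address.
So the memory order matches the most-significant-first order: F8 FC DC 93 65 7D 8D 9B.

F8 FC DC 93 65 7D 8D 9B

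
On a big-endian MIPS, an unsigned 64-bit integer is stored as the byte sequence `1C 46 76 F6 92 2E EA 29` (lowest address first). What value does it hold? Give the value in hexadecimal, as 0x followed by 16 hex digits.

0x1C4676F6922EEA29

In big-endian order the high byte comes first in memory.
The bytes are already most-significant first: 0x1C4676F6922EEA29.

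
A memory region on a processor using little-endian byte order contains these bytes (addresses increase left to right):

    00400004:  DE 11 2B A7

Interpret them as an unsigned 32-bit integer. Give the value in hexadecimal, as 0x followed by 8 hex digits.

Little-endian: lowest address holds the least-significant byte.
Reassemble most-significant byte first: A7 2B 11 DE → 0xA72B11DE.

0xA72B11DE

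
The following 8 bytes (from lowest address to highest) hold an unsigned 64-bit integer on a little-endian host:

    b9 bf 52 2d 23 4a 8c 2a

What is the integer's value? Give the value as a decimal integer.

3065906961277173689

Little-endian stores the least-significant byte at the lowest address.
Reassemble most-significant byte first: 2A 8C 4A 23 2D 52 BF B9 → 0x2A8C4A232D52BFB9.
0x2A8C4A232D52BFB9 = 3065906961277173689.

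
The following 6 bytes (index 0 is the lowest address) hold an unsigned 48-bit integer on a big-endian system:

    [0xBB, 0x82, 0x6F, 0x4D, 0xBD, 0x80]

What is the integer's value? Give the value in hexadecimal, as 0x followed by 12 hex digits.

0xBB826F4DBD80

In big-endian order the high byte comes first in memory.
The bytes are already most-significant first: 0xBB826F4DBD80.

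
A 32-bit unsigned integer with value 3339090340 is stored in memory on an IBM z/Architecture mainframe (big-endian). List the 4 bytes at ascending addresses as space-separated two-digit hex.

3339090340 in hexadecimal, padded to 32 bits, is 0xC70679A4.
Split into bytes (most-significant first): C7 06 79 A4.
Big-endian stores the most-significant byte at the lowest address.
So the memory order matches the most-significant-first order: C7 06 79 A4.

C7 06 79 A4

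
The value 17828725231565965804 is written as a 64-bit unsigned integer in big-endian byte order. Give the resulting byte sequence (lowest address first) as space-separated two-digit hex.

F7 6C 5B 23 31 88 89 EC

17828725231565965804 in hexadecimal, padded to 64 bits, is 0xF76C5B23318889EC.
Split into bytes (most-significant first): F7 6C 5B 23 31 88 89 EC.
Big-endian: lowest address holds the most-significant byte.
So the memory order matches the most-significant-first order: F7 6C 5B 23 31 88 89 EC.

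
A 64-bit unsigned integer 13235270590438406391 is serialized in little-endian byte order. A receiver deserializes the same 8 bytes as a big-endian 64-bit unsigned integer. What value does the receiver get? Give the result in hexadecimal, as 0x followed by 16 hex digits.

0xF77841817A20ADB7

13235270590438406391 in 64-bit hexadecimal is 0xB7AD207A814178F7.
Stored little-endian, the bytes at ascending addresses are F7 78 41 81 7A 20 AD B7.
Read back as big-endian, the last byte is least significant, giving 0xF77841817A20ADB7.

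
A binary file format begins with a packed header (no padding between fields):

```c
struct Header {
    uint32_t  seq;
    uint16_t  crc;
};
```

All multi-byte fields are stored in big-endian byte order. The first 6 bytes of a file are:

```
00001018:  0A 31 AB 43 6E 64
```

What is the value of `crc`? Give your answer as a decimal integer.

28260

`crc` follows `seq` (4 bytes), so it starts at byte offset 4 and occupies 2 bytes.
Bytes at offsets 4..5: 6E 64.
In big-endian order the high byte comes first in memory.
The bytes are already most-significant first: 0x6E64.
0x6E64 = 28260.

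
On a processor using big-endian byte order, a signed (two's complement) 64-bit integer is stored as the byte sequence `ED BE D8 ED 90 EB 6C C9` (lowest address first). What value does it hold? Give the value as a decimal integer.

-1315375526295409463

Big-endian stores the most-significant byte at the lowest address.
The bytes are already most-significant first: 0xEDBED8ED90EB6CC9.
Top bit is set, so as a signed 64-bit value this is 0xEDBED8ED90EB6CC9 − 2^64 = -1315375526295409463.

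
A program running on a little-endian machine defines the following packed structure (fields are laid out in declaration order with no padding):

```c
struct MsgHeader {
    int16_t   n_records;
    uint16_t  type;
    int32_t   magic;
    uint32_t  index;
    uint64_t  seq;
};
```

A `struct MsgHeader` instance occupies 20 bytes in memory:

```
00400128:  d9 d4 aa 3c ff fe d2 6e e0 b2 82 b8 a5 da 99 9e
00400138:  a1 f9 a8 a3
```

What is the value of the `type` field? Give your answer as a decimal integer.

15530

`type` follows `n_records` (2 bytes), so it starts at byte offset 2 and occupies 2 bytes.
Bytes at offsets 2..3: AA 3C.
Little-endian: lowest address holds the least-significant byte.
Reassemble most-significant byte first: 3C AA → 0x3CAA.
0x3CAA = 15530.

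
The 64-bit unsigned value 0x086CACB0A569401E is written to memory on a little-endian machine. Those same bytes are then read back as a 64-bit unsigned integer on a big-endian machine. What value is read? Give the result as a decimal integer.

2179858380001930248

Stored little-endian, the bytes at ascending addresses are 1E 40 69 A5 B0 AC 6C 08.
Read back as big-endian, the last byte is least significant, giving 0x1E4069A5B0AC6C08.
0x1E4069A5B0AC6C08 = 2179858380001930248.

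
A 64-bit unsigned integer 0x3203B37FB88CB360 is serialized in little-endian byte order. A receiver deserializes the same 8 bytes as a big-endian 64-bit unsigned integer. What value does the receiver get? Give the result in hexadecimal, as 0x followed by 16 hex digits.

Stored little-endian, the bytes at ascending addresses are 60 B3 8C B8 7F B3 03 32.
Read back as big-endian, the last byte is least significant, giving 0x60B38CB87FB30332.

0x60B38CB87FB30332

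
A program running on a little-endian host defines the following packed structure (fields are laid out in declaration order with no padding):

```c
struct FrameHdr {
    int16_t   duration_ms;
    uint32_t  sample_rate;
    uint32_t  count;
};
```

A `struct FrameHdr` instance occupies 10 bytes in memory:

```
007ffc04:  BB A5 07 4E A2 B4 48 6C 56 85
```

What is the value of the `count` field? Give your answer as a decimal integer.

2237033544

`count` follows `duration_ms` (2 B), `sample_rate` (4 B), so it starts at offset 2 + 4 = 6 and occupies 4 bytes.
Bytes at offsets 6..9: 48 6C 56 85.
Little-endian: lowest address holds the least-significant byte.
Reassemble most-significant byte first: 85 56 6C 48 → 0x85566C48.
0x85566C48 = 2237033544.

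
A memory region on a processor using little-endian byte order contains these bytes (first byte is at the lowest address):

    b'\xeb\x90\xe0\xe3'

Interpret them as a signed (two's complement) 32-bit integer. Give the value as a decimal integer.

-471822101

Little-endian: lowest address holds the least-significant byte.
Reassemble most-significant byte first: E3 E0 90 EB → 0xE3E090EB.
Top bit is set, so as a signed 32-bit value this is 0xE3E090EB − 2^32 = -471822101.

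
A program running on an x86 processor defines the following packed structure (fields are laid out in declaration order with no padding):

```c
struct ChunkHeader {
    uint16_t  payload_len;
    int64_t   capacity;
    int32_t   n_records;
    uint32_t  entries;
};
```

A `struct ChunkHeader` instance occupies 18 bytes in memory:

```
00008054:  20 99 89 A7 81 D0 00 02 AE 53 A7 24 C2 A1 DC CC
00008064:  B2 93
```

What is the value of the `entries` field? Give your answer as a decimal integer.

`entries` follows `payload_len` (2 B), `capacity` (8 B), `n_records` (4 B), so it starts at offset 2 + 8 + 4 = 14 and occupies 4 bytes.
Bytes at offsets 14..17: DC CC B2 93.
Little-endian: lowest address holds the least-significant byte.
Reassemble most-significant byte first: 93 B2 CC DC → 0x93B2CCDC.
0x93B2CCDC = 2477968604.

2477968604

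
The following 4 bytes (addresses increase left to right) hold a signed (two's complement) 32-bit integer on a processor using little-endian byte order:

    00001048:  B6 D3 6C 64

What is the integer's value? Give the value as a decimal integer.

Little-endian: lowest address holds the least-significant byte.
Reassemble most-significant byte first: 64 6C D3 B6 → 0x646CD3B6.
0x646CD3B6 = 1684853686.

1684853686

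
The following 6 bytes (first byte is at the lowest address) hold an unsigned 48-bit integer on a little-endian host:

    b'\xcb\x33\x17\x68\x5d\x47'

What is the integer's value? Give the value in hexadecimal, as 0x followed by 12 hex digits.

In little-endian order the low byte comes first in memory.
Reassemble most-significant byte first: 47 5D 68 17 33 CB → 0x475D681733CB.

0x475D681733CB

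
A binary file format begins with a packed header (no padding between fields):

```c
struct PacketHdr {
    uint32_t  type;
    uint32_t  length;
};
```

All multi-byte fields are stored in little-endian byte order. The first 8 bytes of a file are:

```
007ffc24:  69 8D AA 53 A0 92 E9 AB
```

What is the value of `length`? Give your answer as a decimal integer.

`length` follows `type` (4 bytes), so it starts at byte offset 4 and occupies 4 bytes.
Bytes at offsets 4..7: A0 92 E9 AB.
Little-endian: lowest address holds the least-significant byte.
Reassemble most-significant byte first: AB E9 92 A0 → 0xABE992A0.
0xABE992A0 = 2884211360.

2884211360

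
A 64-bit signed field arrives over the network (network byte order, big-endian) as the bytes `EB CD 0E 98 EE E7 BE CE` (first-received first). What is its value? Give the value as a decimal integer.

-1455491054564819250

Big-endian stores the most-significant byte at the lowest address.
The bytes are already most-significant first: 0xEBCD0E98EEE7BECE.
Top bit is set, so as a signed 64-bit value this is 0xEBCD0E98EEE7BECE − 2^64 = -1455491054564819250.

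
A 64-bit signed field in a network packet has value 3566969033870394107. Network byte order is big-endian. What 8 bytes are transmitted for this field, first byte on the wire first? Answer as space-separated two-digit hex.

31 80 6B 70 0C A9 C2 FB

3566969033870394107 in hexadecimal, padded to 64 bits, is 0x31806B700CA9C2FB.
Split into bytes (most-significant first): 31 80 6B 70 0C A9 C2 FB.
Big-endian stores the most-significant byte at the lowest address.
So the memory order matches the most-significant-first order: 31 80 6B 70 0C A9 C2 FB.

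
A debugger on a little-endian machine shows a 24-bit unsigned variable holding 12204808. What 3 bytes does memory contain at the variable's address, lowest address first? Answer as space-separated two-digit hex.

12204808 in hexadecimal, padded to 24 bits, is 0xBA3B08.
Split into bytes (most-significant first): BA 3B 08.
Little-endian: lowest address holds the least-significant byte.
So at ascending addresses the bytes are 08 3B BA.

08 3B BA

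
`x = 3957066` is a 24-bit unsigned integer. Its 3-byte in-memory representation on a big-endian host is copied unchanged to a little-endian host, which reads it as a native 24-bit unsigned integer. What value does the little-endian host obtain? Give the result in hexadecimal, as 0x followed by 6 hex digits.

3957066 in 24-bit hexadecimal is 0x3C614A.
Stored big-endian, the bytes at ascending addresses are 3C 61 4A.
Read back as little-endian, the first byte is least significant, giving 0x4A613C.

0x4A613C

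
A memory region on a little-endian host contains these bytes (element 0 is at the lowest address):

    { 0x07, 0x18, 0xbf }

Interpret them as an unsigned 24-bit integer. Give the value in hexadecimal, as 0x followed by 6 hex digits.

0xBF1807

Little-endian: lowest address holds the least-significant byte.
Reassemble most-significant byte first: BF 18 07 → 0xBF1807.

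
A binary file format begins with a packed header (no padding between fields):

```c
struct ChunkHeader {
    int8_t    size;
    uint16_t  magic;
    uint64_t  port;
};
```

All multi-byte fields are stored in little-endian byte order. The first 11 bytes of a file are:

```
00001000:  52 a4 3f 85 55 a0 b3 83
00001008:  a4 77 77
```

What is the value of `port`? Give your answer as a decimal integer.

8608530098303292805

`port` follows `size` (1 B), `magic` (2 B), so it starts at offset 1 + 2 = 3 and occupies 8 bytes.
Bytes at offsets 3..10: 85 55 A0 B3 83 A4 77 77.
Little-endian stores the least-significant byte at the lowest address.
Reassemble most-significant byte first: 77 77 A4 83 B3 A0 55 85 → 0x7777A483B3A05585.
0x7777A483B3A05585 = 8608530098303292805.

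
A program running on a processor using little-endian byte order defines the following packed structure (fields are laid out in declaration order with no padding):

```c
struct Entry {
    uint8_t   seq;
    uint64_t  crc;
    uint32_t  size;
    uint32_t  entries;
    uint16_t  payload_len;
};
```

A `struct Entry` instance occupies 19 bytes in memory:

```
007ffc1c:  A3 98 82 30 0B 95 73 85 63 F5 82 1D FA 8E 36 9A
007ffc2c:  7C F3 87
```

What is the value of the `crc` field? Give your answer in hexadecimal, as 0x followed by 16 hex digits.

0x638573950B308298

`crc` follows `seq` (1 byte), so it starts at byte offset 1 and occupies 8 bytes.
Bytes at offsets 1..8: 98 82 30 0B 95 73 85 63.
In little-endian order the low byte comes first in memory.
Reassemble most-significant byte first: 63 85 73 95 0B 30 82 98 → 0x638573950B308298.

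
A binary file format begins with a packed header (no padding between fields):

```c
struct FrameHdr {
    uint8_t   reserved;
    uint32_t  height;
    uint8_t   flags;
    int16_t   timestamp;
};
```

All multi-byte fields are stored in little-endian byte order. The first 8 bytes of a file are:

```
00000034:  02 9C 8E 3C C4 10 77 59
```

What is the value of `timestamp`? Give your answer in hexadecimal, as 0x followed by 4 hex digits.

`timestamp` follows `reserved` (1 B), `height` (4 B), `flags` (1 B), so it starts at offset 1 + 4 + 1 = 6 and occupies 2 bytes.
Bytes at offsets 6..7: 77 59.
Little-endian: lowest address holds the least-significant byte.
Reassemble most-significant byte first: 59 77 → 0x5977.

0x5977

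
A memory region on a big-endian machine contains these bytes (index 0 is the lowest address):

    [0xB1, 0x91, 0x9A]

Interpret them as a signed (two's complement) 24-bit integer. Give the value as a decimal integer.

In big-endian order the high byte comes first in memory.
The bytes are already most-significant first: 0xB1919A.
Top bit is set, so as a signed 24-bit value this is 0xB1919A − 2^24 = -5140070.

-5140070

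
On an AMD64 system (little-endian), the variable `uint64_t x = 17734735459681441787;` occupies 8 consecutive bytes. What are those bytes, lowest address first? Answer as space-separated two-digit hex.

17734735459681441787 in hexadecimal, padded to 64 bits, is 0xF61E6FF01BD617FB.
Split into bytes (most-significant first): F6 1E 6F F0 1B D6 17 FB.
Little-endian stores the least-significant byte at the lowest address.
So at ascending addresses the bytes are FB 17 D6 1B F0 6F 1E F6.

FB 17 D6 1B F0 6F 1E F6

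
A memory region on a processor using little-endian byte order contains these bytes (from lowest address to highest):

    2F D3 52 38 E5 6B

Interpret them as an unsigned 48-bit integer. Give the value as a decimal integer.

118632236634927

In little-endian order the low byte comes first in memory.
Reassemble most-significant byte first: 6B E5 38 52 D3 2F → 0x6BE53852D32F.
0x6BE53852D32F = 118632236634927.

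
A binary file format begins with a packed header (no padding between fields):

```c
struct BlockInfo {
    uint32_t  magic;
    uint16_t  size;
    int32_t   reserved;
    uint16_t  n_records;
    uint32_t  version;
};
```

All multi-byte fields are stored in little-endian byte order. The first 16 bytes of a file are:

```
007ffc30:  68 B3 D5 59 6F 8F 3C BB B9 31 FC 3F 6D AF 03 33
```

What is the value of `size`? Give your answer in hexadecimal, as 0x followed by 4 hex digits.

0x8F6F

`size` follows `magic` (4 bytes), so it starts at byte offset 4 and occupies 2 bytes.
Bytes at offsets 4..5: 6F 8F.
Little-endian: lowest address holds the least-significant byte.
Reassemble most-significant byte first: 8F 6F → 0x8F6F.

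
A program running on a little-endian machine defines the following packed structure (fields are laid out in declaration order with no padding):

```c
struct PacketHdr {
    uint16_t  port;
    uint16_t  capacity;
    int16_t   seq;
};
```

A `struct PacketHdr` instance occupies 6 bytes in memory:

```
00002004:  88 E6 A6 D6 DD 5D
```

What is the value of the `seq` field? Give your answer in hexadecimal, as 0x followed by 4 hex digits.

0x5DDD

`seq` follows `port` (2 B), `capacity` (2 B), so it starts at offset 2 + 2 = 4 and occupies 2 bytes.
Bytes at offsets 4..5: DD 5D.
In little-endian order the low byte comes first in memory.
Reassemble most-significant byte first: 5D DD → 0x5DDD.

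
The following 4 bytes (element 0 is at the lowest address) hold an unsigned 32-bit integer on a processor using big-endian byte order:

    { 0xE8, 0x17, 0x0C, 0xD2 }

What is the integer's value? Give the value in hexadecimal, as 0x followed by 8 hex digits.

In big-endian order the high byte comes first in memory.
The bytes are already most-significant first: 0xE8170CD2.

0xE8170CD2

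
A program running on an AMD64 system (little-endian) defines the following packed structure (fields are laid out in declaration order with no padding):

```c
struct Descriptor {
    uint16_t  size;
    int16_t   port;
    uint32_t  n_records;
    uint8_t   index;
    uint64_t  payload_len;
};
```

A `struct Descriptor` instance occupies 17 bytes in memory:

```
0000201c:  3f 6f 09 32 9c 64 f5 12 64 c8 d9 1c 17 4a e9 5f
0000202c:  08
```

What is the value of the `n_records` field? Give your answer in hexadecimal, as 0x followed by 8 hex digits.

`n_records` follows `size` (2 B), `port` (2 B), so it starts at offset 2 + 2 = 4 and occupies 4 bytes.
Bytes at offsets 4..7: 9C 64 F5 12.
Little-endian stores the least-significant byte at the lowest address.
Reassemble most-significant byte first: 12 F5 64 9C → 0x12F5649C.

0x12F5649C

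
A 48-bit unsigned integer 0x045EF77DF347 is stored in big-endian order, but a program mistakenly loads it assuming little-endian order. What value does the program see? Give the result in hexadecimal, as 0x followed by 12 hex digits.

0x47F37DF75E04

Stored big-endian, the bytes at ascending addresses are 04 5E F7 7D F3 47.
Read back as little-endian, the first byte is least significant, giving 0x47F37DF75E04.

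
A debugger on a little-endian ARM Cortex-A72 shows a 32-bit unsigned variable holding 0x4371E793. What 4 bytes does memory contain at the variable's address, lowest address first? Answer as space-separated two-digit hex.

93 E7 71 43

Split into bytes (most-significant first): 43 71 E7 93.
Little-endian: lowest address holds the least-significant byte.
So at ascending addresses the bytes are 93 E7 71 43.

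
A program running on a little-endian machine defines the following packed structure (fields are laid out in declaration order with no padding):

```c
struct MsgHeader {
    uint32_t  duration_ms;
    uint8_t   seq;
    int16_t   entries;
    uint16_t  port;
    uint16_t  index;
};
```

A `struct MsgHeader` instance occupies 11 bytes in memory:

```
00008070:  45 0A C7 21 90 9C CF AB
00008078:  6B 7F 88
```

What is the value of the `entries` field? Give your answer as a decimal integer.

-12388

`entries` follows `duration_ms` (4 B), `seq` (1 B), so it starts at offset 4 + 1 = 5 and occupies 2 bytes.
Bytes at offsets 5..6: 9C CF.
Little-endian stores the least-significant byte at the lowest address.
Reassemble most-significant byte first: CF 9C → 0xCF9C.
Top bit is set, so as a signed 16-bit value this is 0xCF9C − 2^16 = -12388.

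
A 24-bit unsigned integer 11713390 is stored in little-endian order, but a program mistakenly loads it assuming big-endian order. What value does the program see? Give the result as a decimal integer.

7257010

11713390 in 24-bit hexadecimal is 0xB2BB6E.
Stored little-endian, the bytes at ascending addresses are 6E BB B2.
Read back as big-endian, the last byte is least significant, giving 0x6EBBB2.
0x6EBBB2 = 7257010.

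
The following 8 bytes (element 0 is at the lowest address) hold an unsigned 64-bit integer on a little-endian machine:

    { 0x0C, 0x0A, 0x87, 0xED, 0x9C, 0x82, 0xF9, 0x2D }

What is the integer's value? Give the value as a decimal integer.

Little-endian: lowest address holds the least-significant byte.
Reassemble most-significant byte first: 2D F9 82 9C ED 87 0A 0C → 0x2DF9829CED870A0C.
0x2DF9829CED870A0C = 3312822611419269644.

3312822611419269644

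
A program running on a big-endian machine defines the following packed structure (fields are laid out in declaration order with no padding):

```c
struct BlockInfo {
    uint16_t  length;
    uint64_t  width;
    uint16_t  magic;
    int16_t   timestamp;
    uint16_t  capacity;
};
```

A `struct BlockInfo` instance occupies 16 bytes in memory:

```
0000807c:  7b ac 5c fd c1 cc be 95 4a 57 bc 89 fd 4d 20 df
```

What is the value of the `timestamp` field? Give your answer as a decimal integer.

`timestamp` follows `length` (2 B), `width` (8 B), `magic` (2 B), so it starts at offset 2 + 8 + 2 = 12 and occupies 2 bytes.
Bytes at offsets 12..13: FD 4D.
In big-endian order the high byte comes first in memory.
The bytes are already most-significant first: 0xFD4D.
Top bit is set, so as a signed 16-bit value this is 0xFD4D − 2^16 = -691.

-691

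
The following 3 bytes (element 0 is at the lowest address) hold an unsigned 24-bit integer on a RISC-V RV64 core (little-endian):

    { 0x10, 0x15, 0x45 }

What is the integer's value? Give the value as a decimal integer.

4527376

In little-endian order the low byte comes first in memory.
Reassemble most-significant byte first: 45 15 10 → 0x451510.
0x451510 = 4527376.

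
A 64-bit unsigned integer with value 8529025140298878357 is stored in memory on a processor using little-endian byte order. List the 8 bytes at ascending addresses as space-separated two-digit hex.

8529025140298878357 in hexadecimal, padded to 64 bits, is 0x765D2F2D27E40D95.
Split into bytes (most-significant first): 76 5D 2F 2D 27 E4 0D 95.
In little-endian order the low byte comes first in memory.
So at ascending addresses the bytes are 95 0D E4 27 2D 2F 5D 76.

95 0D E4 27 2D 2F 5D 76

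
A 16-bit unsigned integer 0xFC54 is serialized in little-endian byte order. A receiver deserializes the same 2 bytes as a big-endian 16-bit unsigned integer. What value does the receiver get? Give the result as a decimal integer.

Stored little-endian, the bytes at ascending addresses are 54 FC.
Read back as big-endian, the last byte is least significant, giving 0x54FC.
0x54FC = 21756.

21756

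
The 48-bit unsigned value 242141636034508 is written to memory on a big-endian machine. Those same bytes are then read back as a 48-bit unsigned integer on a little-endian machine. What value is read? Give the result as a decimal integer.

242141636034508 in 48-bit hexadecimal is 0xDC39FE337FCC.
Stored big-endian, the bytes at ascending addresses are DC 39 FE 33 7F CC.
Read back as little-endian, the first byte is least significant, giving 0xCC7F33FE39DC.
0xCC7F33FE39DC = 224846705211868.

224846705211868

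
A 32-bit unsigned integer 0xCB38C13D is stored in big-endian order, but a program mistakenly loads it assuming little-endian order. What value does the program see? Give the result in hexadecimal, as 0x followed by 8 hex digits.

Stored big-endian, the bytes at ascending addresses are CB 38 C1 3D.
Read back as little-endian, the first byte is least significant, giving 0x3DC138CB.

0x3DC138CB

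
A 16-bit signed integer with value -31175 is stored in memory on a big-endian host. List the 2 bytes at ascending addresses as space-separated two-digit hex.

Two's complement of -31175 in 16 bits: 31175 = 0x79C7; invert → 0x8638; add 1 → 0x8639.
Split into bytes (most-significant first): 86 39.
Big-endian: lowest address holds the most-significant byte.
So the memory order matches the most-significant-first order: 86 39.

86 39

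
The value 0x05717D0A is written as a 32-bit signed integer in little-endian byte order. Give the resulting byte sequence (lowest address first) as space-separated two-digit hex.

Split into bytes (most-significant first): 05 71 7D 0A.
Little-endian stores the least-significant byte at the lowest address.
So at ascending addresses the bytes are 0A 7D 71 05.

0A 7D 71 05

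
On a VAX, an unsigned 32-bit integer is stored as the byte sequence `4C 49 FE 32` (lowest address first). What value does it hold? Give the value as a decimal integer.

855525708

In little-endian order the low byte comes first in memory.
Reassemble most-significant byte first: 32 FE 49 4C → 0x32FE494C.
0x32FE494C = 855525708.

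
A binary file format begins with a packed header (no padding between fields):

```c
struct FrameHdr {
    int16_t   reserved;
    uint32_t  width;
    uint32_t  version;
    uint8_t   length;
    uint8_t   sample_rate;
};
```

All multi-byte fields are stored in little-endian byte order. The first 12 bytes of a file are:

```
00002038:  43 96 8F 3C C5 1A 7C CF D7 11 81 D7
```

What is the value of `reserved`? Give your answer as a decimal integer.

-27069

`reserved` is the first field, at byte offset 0, occupying 2 bytes.
Bytes at offsets 0..1: 43 96.
Little-endian: lowest address holds the least-significant byte.
Reassemble most-significant byte first: 96 43 → 0x9643.
Top bit is set, so as a signed 16-bit value this is 0x9643 − 2^16 = -27069.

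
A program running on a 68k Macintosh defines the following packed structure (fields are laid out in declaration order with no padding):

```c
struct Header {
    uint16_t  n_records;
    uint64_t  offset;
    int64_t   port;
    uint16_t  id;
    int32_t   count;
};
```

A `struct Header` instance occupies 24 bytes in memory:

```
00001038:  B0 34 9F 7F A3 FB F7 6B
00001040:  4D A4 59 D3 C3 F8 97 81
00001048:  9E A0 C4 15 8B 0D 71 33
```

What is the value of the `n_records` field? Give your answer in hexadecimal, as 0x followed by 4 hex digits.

`n_records` is the first field, at byte offset 0, occupying 2 bytes.
Bytes at offsets 0..1: B0 34.
Big-endian stores the most-significant byte at the lowest address.
The bytes are already most-significant first: 0xB034.

0xB034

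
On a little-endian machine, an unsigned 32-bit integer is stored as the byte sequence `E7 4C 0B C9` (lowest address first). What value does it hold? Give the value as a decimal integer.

3372960999

Little-endian: lowest address holds the least-significant byte.
Reassemble most-significant byte first: C9 0B 4C E7 → 0xC90B4CE7.
0xC90B4CE7 = 3372960999.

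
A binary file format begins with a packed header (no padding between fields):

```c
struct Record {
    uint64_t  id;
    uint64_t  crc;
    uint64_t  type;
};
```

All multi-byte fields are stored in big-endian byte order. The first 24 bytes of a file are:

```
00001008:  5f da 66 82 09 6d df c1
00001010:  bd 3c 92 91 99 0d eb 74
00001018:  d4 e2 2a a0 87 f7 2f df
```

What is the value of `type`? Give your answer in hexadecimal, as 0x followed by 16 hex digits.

0xD4E22AA087F72FDF

`type` follows `id` (8 B), `crc` (8 B), so it starts at offset 8 + 8 = 16 and occupies 8 bytes.
Bytes at offsets 16..23: D4 E2 2A A0 87 F7 2F DF.
In big-endian order the high byte comes first in memory.
The bytes are already most-significant first: 0xD4E22AA087F72FDF.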